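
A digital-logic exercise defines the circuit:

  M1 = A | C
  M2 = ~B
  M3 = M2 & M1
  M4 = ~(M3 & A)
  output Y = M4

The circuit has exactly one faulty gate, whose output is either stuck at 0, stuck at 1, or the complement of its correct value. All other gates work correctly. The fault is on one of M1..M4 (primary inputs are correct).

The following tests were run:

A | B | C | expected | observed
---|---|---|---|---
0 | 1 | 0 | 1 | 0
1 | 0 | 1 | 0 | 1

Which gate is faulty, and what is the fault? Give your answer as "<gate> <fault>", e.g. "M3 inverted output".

Fault-free values for test 1 (A=0, B=1, C=0): M1=0, M2=0, M3=0, M4=1, giving Y=1. Observed 0.
Test 1: faults giving observed 0 are {M4 stuck-at-0, M4 inverted output}.
Test 2 (A=1, B=0, C=1): fault-free M1=1, M2=1, M3=1, M4=0 → 0; observed 1. Eliminates M4 stuck-at-0.
Only M4 inverted output is consistent with every test.

M4 inverted output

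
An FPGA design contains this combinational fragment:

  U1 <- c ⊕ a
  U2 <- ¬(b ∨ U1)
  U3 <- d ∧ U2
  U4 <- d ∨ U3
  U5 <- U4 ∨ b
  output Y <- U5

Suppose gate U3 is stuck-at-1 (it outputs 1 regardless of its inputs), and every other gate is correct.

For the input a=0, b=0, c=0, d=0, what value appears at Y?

1

Propagate with U3 forced: U1=0, U2=1, U3=1 [stuck-at-1], U4=1, U5=1.
So Y = 1. (Without the fault it would be 0.)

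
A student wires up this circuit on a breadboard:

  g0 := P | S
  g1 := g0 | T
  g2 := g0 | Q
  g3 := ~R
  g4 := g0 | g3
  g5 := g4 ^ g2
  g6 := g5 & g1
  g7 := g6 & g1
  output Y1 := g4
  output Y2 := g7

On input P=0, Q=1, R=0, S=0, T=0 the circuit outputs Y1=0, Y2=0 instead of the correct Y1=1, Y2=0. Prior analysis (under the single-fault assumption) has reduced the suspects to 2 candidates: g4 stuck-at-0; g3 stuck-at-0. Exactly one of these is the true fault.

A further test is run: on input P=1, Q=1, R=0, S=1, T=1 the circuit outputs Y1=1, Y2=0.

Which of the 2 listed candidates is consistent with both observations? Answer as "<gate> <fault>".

g3 stuck-at-0

Evaluate each candidate on input P=1, Q=1, R=0, S=1, T=1:
  g4 stuck-at-0: g0=1, g1=1, g2=1, g3=1, g4=0 [stuck-at-0], g5=1, g6=1, g7=1 → Y1=0, Y2=1 — eliminated
  g3 stuck-at-0: g0=1, g1=1, g2=1, g3=0 [stuck-at-0], g4=1, g5=0, g6=0, g7=0 → Y1=1, Y2=0 — matches
Only g3 stuck-at-0 reproduces the observed Y1=1, Y2=0.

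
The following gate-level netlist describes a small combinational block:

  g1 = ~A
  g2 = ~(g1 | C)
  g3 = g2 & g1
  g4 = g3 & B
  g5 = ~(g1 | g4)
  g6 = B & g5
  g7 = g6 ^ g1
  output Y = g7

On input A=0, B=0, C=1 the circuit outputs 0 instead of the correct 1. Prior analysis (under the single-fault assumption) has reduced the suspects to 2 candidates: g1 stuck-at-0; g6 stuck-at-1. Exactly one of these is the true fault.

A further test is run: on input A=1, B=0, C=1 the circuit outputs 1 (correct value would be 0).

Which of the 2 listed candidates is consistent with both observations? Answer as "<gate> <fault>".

g6 stuck-at-1

Evaluate each candidate on input A=1, B=0, C=1:
  g1 stuck-at-0: g1=0 [stuck-at-0], g2=0, g3=0, g4=0, g5=1, g6=0, g7=0 → 0 — eliminated
  g6 stuck-at-1: g1=0, g2=0, g3=0, g4=0, g5=1, g6=1 [stuck-at-1], g7=1 → 1 — matches
Only g6 stuck-at-1 reproduces the observed 1.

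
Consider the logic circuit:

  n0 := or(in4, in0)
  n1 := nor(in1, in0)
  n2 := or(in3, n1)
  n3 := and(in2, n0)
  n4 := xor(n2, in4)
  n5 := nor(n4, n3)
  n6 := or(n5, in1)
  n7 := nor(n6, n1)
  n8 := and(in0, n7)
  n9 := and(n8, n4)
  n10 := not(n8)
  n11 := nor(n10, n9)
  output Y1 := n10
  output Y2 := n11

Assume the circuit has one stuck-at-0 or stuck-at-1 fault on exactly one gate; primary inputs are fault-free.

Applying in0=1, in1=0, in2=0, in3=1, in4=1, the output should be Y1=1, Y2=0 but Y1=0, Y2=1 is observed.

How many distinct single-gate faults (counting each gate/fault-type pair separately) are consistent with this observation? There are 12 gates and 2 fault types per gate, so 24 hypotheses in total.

6

Fault-free: n0=1, n1=0, n2=1, n3=0, n4=0, n5=1, n6=1, n7=0, n8=0, n9=0, n10=1, n11=0 → Y1=1, Y2=0. Observed Y1=0, Y2=1.
  n0: none of the 2 fault types match ✗
  n1: none of the 2 fault types match ✗
  n2: none of the 2 fault types match ✗
  n3: stuck-at-1 ✓; others ✗
  n4: none of the 2 fault types match ✗
  n5: stuck-at-0 ✓; others ✗
  n6: stuck-at-0 ✓; others ✗
  n7: stuck-at-1 ✓; others ✗
  n8: stuck-at-1 ✓; others ✗
  n9: none of the 2 fault types match ✗
  n10: stuck-at-0 ✓; others ✗
  n11: none of the 2 fault types match ✗
Consistent faults: {n3 stuck-at-1, n5 stuck-at-0, n6 stuck-at-0, n7 stuck-at-1, n8 stuck-at-1, n10 stuck-at-0} — 6 in all.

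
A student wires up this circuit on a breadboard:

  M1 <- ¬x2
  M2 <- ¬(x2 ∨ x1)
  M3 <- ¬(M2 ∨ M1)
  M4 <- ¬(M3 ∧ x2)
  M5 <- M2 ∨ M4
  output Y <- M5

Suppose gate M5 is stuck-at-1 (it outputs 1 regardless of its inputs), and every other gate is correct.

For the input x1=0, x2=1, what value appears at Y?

1

Propagate with M5 forced: M1=0, M2=0, M3=1, M4=0, M5=1 [stuck-at-1].
So Y = 1. (Without the fault it would be 0.)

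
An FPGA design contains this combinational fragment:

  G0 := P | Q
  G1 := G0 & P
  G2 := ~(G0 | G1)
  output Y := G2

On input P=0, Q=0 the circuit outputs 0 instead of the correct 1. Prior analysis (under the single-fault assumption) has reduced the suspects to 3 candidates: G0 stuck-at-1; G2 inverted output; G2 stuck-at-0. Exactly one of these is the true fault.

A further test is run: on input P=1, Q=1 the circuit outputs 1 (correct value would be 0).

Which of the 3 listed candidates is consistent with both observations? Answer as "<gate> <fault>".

Evaluate each candidate on input P=1, Q=1:
  G0 stuck-at-1: G0=1 [stuck-at-1], G1=1, G2=0 → 0 — eliminated
  G2 inverted output: G0=1, G1=1, G2=1 [inverted output] → 1 — matches
  G2 stuck-at-0: G0=1, G1=1, G2=0 [stuck-at-0] → 0 — eliminated
Only G2 inverted output reproduces the observed 1.

G2 inverted output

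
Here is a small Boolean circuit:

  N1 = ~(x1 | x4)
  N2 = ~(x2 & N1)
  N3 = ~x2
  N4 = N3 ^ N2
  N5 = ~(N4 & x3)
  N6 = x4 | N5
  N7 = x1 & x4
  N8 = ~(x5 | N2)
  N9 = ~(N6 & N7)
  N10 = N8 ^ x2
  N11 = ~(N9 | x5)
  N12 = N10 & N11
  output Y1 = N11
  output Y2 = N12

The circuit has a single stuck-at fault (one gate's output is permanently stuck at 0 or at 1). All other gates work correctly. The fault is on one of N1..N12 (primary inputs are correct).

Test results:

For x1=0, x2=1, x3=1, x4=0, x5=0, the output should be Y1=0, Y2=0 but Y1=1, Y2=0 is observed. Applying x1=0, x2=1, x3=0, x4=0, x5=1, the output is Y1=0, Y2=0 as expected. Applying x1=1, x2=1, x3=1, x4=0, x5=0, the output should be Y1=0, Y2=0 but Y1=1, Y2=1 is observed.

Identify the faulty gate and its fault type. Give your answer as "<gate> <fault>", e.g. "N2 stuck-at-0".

N9 stuck-at-0

Fault-free values for test 1 (x1=0, x2=1, x3=1, x4=0, x5=0): N1=1, N2=0, N3=0, N4=0, N5=1, N6=1, N7=0, N8=1, N9=1, N10=0, N11=0, N12=0, giving Y1=0, Y2=0. Observed Y1=1, Y2=0.
Test 1: faults giving observed Y1=1, Y2=0 are {N7 stuck-at-1, N9 stuck-at-0, N11 stuck-at-1}.
Test 2 (x1=0, x2=1, x3=0, x4=0, x5=1): fault-free N1=1, N2=0, N3=0, N4=0, N5=1, N6=1, N7=0, N8=0, N9=1, N10=1, N11=0, N12=0 → Y1=0, Y2=0; observed Y1=0, Y2=0. Eliminates N11 stuck-at-1.
Test 3 (x1=1, x2=1, x3=1, x4=0, x5=0): fault-free N1=0, N2=1, N3=0, N4=1, N5=0, N6=0, N7=0, N8=0, N9=1, N10=1, N11=0, N12=0 → Y1=0, Y2=0; observed Y1=1, Y2=1. Eliminates N7 stuck-at-1.
Only N9 stuck-at-0 is consistent with every test.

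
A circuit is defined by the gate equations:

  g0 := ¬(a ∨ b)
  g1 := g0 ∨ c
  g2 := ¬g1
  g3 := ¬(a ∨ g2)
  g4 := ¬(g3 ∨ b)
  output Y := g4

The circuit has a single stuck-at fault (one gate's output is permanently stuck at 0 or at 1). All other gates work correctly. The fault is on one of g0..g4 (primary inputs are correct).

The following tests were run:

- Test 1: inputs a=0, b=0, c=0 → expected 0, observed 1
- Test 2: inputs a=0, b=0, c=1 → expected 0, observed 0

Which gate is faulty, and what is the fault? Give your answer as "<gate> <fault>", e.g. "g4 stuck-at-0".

g0 stuck-at-0

Fault-free values for test 1 (a=0, b=0, c=0): g0=1, g1=1, g2=0, g3=1, g4=0, giving Y=0. Observed 1.
Test 1: faults giving observed 1 are {g0 stuck-at-0, g1 stuck-at-0, g2 stuck-at-1, g3 stuck-at-0, g4 stuck-at-1}.
Test 2 (a=0, b=0, c=1): fault-free g0=1, g1=1, g2=0, g3=1, g4=0 → 0; observed 0. Eliminates g1 stuck-at-0, g2 stuck-at-1, g3 stuck-at-0, g4 stuck-at-1.
Only g0 stuck-at-0 is consistent with every test.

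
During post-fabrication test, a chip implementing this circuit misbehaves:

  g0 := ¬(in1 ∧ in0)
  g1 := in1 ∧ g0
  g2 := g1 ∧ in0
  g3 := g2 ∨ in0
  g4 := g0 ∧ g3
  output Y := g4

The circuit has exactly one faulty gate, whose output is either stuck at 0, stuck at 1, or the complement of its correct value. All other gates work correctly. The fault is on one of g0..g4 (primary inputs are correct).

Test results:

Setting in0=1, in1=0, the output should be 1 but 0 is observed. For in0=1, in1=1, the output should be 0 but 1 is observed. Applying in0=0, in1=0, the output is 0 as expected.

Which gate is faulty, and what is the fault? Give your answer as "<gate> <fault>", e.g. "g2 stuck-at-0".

g0 inverted output

Fault-free values for test 1 (in0=1, in1=0): g0=1, g1=0, g2=0, g3=1, g4=1, giving Y=1. Observed 0.
Test 1: faults giving observed 0 are {g0 stuck-at-0, g0 inverted output, g3 stuck-at-0, g3 inverted output, g4 stuck-at-0, g4 inverted output}.
Test 2 (in0=1, in1=1): fault-free g0=0, g1=0, g2=0, g3=1, g4=0 → 0; observed 1. Eliminates g0 stuck-at-0, g3 stuck-at-0, g3 inverted output, g4 stuck-at-0.
Test 3 (in0=0, in1=0): fault-free g0=1, g1=0, g2=0, g3=0, g4=0 → 0; observed 0. Eliminates g4 inverted output.
Only g0 inverted output is consistent with every test.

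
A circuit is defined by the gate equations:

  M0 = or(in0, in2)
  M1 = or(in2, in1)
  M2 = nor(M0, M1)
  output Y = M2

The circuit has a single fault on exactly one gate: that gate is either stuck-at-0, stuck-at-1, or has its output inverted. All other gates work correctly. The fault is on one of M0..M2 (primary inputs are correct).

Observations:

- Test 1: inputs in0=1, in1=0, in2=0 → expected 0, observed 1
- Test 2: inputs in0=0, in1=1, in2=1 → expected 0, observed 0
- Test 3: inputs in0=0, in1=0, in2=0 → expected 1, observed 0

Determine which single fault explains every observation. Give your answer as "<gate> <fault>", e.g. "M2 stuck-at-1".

M0 inverted output

Fault-free values for test 1 (in0=1, in1=0, in2=0): M0=1, M1=0, M2=0, giving Y=0. Observed 1.
Test 1: faults giving observed 1 are {M0 stuck-at-0, M0 inverted output, M2 stuck-at-1, M2 inverted output}.
Test 2 (in0=0, in1=1, in2=1): fault-free M0=1, M1=1, M2=0 → 0; observed 0. Eliminates M2 stuck-at-1, M2 inverted output.
Test 3 (in0=0, in1=0, in2=0): fault-free M0=0, M1=0, M2=1 → 1; observed 0. Eliminates M0 stuck-at-0.
Only M0 inverted output is consistent with every test.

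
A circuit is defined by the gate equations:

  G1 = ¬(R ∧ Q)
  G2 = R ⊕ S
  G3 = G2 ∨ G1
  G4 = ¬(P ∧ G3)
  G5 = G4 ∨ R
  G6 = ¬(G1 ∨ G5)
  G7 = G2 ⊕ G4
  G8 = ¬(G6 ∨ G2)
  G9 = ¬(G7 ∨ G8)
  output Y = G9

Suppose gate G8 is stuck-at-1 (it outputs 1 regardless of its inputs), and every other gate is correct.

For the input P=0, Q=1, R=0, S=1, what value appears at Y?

Propagate with G8 forced: G1=1, G2=1, G3=1, G4=1, G5=1, G6=0, G7=0, G8=1 [stuck-at-1], G9=0.
So Y = 0. (Without the fault it would be 1.)

0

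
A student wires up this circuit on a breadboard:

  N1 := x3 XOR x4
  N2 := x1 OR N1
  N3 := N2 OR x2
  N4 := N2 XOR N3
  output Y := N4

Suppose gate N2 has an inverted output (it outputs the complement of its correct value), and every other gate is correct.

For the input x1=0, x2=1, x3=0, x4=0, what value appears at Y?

Propagate with N2 forced: N1=0, N2=1 [inverted output], N3=1, N4=0.
So Y = 0. (Without the fault it would be 1.)

0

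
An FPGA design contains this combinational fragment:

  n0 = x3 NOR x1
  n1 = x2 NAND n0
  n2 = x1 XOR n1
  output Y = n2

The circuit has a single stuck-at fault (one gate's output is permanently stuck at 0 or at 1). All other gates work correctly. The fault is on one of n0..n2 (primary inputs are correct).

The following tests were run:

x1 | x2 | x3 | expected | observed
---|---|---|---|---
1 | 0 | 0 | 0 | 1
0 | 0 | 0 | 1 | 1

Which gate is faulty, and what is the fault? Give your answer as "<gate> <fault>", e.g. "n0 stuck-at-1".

Fault-free values for test 1 (x1=1, x2=0, x3=0): n0=0, n1=1, n2=0, giving Y=0. Observed 1.
Test 1: faults giving observed 1 are {n1 stuck-at-0, n2 stuck-at-1}.
Test 2 (x1=0, x2=0, x3=0): fault-free n0=1, n1=1, n2=1 → 1; observed 1. Eliminates n1 stuck-at-0.
Only n2 stuck-at-1 is consistent with every test.

n2 stuck-at-1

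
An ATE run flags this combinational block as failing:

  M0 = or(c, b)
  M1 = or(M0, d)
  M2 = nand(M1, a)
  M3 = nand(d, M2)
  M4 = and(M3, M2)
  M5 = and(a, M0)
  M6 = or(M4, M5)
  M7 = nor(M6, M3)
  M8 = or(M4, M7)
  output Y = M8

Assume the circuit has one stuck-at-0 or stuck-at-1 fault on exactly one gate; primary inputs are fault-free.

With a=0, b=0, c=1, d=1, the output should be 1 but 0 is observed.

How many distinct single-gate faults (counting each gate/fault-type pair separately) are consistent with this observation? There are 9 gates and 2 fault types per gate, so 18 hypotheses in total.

5

Fault-free: M0=1, M1=1, M2=1, M3=0, M4=0, M5=0, M6=0, M7=1, M8=1 → 1. Observed 0.
  M0: none of the 2 fault types match ✗
  M1: none of the 2 fault types match ✗
  M2: stuck-at-0 ✓; others ✗
  M3: none of the 2 fault types match ✗
  M4: none of the 2 fault types match ✗
  M5: stuck-at-1 ✓; others ✗
  M6: stuck-at-1 ✓; others ✗
  M7: stuck-at-0 ✓; others ✗
  M8: stuck-at-0 ✓; others ✗
Consistent faults: {M2 stuck-at-0, M5 stuck-at-1, M6 stuck-at-1, M7 stuck-at-0, M8 stuck-at-0} — 5 in all.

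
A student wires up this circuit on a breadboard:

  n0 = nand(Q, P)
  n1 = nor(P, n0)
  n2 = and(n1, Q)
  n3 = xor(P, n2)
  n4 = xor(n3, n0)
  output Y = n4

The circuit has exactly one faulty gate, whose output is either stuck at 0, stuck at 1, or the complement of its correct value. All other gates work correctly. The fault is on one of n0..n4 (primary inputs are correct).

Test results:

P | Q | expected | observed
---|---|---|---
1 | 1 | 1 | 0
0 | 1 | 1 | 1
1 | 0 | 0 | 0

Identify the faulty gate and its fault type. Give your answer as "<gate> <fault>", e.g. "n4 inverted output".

n0 stuck-at-1

Fault-free values for test 1 (P=1, Q=1): n0=0, n1=0, n2=0, n3=1, n4=1, giving Y=1. Observed 0.
Test 1: faults giving observed 0 are {n0 stuck-at-1, n0 inverted output, n1 stuck-at-1, n1 inverted output, n2 stuck-at-1, n2 inverted output, n3 stuck-at-0, n3 inverted output, n4 stuck-at-0, n4 inverted output}.
Test 2 (P=0, Q=1): fault-free n0=1, n1=0, n2=0, n3=0, n4=1 → 1; observed 1. Eliminates n1 stuck-at-1, n1 inverted output, n2 stuck-at-1, n2 inverted output, n3 inverted output, n4 stuck-at-0, n4 inverted output.
Test 3 (P=1, Q=0): fault-free n0=1, n1=0, n2=0, n3=1, n4=0 → 0; observed 0. Eliminates n0 inverted output, n3 stuck-at-0.
Only n0 stuck-at-1 is consistent with every test.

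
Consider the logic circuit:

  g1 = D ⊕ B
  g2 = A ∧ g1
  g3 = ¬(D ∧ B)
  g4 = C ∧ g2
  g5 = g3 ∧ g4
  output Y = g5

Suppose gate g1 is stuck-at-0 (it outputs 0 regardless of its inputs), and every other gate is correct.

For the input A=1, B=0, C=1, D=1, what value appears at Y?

0

Propagate with g1 forced: g1=0 [stuck-at-0], g2=0, g3=1, g4=0, g5=0.
So Y = 0. (Without the fault it would be 1.)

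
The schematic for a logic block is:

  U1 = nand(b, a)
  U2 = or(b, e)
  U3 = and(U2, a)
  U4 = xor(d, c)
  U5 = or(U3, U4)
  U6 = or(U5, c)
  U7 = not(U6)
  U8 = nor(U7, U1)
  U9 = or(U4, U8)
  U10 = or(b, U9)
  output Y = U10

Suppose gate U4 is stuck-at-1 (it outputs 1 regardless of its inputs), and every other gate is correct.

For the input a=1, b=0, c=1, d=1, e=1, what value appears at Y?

Propagate with U4 forced: U1=1, U2=1, U3=1, U4=1 [stuck-at-1], U5=1, U6=1, U7=0, U8=0, U9=1, U10=1.
So Y = 1. (Without the fault it would be 0.)

1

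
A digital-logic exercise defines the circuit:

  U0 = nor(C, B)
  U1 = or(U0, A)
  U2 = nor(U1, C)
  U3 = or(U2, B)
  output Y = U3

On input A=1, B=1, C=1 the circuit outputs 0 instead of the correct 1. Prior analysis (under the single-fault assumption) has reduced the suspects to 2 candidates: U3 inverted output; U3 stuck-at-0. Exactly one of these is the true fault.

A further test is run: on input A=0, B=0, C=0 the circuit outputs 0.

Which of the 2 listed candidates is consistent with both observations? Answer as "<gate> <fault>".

Evaluate each candidate on input A=0, B=0, C=0:
  U3 inverted output: U0=1, U1=1, U2=0, U3=1 [inverted output] → 1 — eliminated
  U3 stuck-at-0: U0=1, U1=1, U2=0, U3=0 [stuck-at-0] → 0 — matches
Only U3 stuck-at-0 reproduces the observed 0.

U3 stuck-at-0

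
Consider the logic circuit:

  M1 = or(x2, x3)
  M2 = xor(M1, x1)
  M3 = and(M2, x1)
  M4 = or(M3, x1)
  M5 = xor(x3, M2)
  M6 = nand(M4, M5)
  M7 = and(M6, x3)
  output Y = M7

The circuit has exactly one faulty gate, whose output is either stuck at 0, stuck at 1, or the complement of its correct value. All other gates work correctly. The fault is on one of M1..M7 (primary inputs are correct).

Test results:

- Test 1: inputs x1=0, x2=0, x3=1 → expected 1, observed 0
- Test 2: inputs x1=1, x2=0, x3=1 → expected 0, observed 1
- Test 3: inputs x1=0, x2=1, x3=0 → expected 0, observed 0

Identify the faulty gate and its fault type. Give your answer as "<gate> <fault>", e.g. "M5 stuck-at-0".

M6 inverted output

Fault-free values for test 1 (x1=0, x2=0, x3=1): M1=1, M2=1, M3=0, M4=0, M5=0, M6=1, M7=1, giving Y=1. Observed 0.
Test 1: faults giving observed 0 are {M6 stuck-at-0, M6 inverted output, M7 stuck-at-0, M7 inverted output}.
Test 2 (x1=1, x2=0, x3=1): fault-free M1=1, M2=0, M3=0, M4=1, M5=1, M6=0, M7=0 → 0; observed 1. Eliminates M6 stuck-at-0, M7 stuck-at-0.
Test 3 (x1=0, x2=1, x3=0): fault-free M1=1, M2=1, M3=0, M4=0, M5=1, M6=1, M7=0 → 0; observed 0. Eliminates M7 inverted output.
Only M6 inverted output is consistent with every test.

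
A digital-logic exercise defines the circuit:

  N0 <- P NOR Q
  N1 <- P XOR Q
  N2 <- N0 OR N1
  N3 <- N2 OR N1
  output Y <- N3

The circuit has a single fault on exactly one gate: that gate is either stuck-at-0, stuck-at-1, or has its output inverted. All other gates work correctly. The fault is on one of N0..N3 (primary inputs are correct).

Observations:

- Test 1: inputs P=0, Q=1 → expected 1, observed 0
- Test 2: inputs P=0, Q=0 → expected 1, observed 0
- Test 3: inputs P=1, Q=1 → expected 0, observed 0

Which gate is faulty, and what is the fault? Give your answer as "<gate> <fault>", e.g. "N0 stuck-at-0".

N3 stuck-at-0

Fault-free values for test 1 (P=0, Q=1): N0=0, N1=1, N2=1, N3=1, giving Y=1. Observed 0.
Test 1: faults giving observed 0 are {N1 stuck-at-0, N1 inverted output, N3 stuck-at-0, N3 inverted output}.
Test 2 (P=0, Q=0): fault-free N0=1, N1=0, N2=1, N3=1 → 1; observed 0. Eliminates N1 stuck-at-0, N1 inverted output.
Test 3 (P=1, Q=1): fault-free N0=0, N1=0, N2=0, N3=0 → 0; observed 0. Eliminates N3 inverted output.
Only N3 stuck-at-0 is consistent with every test.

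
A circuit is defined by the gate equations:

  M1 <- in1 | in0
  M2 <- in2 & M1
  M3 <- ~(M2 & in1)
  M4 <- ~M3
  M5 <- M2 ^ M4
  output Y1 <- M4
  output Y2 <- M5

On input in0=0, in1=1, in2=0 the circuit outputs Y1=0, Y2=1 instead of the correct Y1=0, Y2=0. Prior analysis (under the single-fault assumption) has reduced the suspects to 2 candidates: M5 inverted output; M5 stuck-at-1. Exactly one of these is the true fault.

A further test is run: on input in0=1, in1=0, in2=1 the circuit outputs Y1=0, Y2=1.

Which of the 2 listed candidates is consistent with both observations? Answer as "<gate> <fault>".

M5 stuck-at-1

Evaluate each candidate on input in0=1, in1=0, in2=1:
  M5 inverted output: M1=1, M2=1, M3=1, M4=0, M5=0 [inverted output] → Y1=0, Y2=0 — eliminated
  M5 stuck-at-1: M1=1, M2=1, M3=1, M4=0, M5=1 [stuck-at-1] → Y1=0, Y2=1 — matches
Only M5 stuck-at-1 reproduces the observed Y1=0, Y2=1.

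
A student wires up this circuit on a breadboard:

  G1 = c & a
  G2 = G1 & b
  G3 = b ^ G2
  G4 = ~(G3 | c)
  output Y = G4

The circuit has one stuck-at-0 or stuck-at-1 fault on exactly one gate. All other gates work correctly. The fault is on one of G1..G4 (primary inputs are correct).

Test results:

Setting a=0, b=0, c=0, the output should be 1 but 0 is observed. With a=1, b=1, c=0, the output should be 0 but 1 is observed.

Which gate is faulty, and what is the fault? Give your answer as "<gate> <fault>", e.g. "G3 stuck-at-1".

Fault-free values for test 1 (a=0, b=0, c=0): G1=0, G2=0, G3=0, G4=1, giving Y=1. Observed 0.
Test 1: faults giving observed 0 are {G2 stuck-at-1, G3 stuck-at-1, G4 stuck-at-0}.
Test 2 (a=1, b=1, c=0): fault-free G1=0, G2=0, G3=1, G4=0 → 0; observed 1. Eliminates G3 stuck-at-1, G4 stuck-at-0.
Only G2 stuck-at-1 is consistent with every test.

G2 stuck-at-1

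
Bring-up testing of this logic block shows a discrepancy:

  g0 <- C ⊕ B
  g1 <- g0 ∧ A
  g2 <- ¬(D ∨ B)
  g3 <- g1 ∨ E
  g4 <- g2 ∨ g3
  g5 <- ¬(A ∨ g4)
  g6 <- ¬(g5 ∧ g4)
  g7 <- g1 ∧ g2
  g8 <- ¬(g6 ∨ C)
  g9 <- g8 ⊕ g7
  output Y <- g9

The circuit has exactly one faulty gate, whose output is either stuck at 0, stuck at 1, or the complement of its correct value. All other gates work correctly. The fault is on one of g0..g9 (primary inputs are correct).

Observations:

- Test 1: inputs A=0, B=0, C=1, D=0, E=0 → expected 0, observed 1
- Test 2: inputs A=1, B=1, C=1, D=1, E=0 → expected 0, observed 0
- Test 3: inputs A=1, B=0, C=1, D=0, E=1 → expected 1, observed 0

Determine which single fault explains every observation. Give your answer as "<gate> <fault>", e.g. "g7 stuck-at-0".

Fault-free values for test 1 (A=0, B=0, C=1, D=0, E=0): g0=1, g1=0, g2=1, g3=0, g4=1, g5=0, g6=1, g7=0, g8=0, g9=0, giving Y=0. Observed 1.
Test 1: faults giving observed 1 are {g1 stuck-at-1, g1 inverted output, g7 stuck-at-1, g7 inverted output, g8 stuck-at-1, g8 inverted output, g9 stuck-at-1, g9 inverted output}.
Test 2 (A=1, B=1, C=1, D=1, E=0): fault-free g0=0, g1=0, g2=0, g3=0, g4=0, g5=0, g6=1, g7=0, g8=0, g9=0 → 0; observed 0. Eliminates g7 stuck-at-1, g7 inverted output, g8 stuck-at-1, g8 inverted output, g9 stuck-at-1, g9 inverted output.
Test 3 (A=1, B=0, C=1, D=0, E=1): fault-free g0=1, g1=1, g2=1, g3=1, g4=1, g5=0, g6=1, g7=1, g8=0, g9=1 → 1; observed 0. Eliminates g1 stuck-at-1.
Only g1 inverted output is consistent with every test.

g1 inverted output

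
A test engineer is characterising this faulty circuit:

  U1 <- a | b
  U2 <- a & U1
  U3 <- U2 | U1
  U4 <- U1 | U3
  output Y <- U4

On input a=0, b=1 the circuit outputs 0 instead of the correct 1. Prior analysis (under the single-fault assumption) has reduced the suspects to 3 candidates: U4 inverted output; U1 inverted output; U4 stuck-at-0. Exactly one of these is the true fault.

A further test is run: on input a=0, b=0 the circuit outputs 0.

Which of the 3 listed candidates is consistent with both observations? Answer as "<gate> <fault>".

Evaluate each candidate on input a=0, b=0:
  U4 inverted output: U1=0, U2=0, U3=0, U4=1 [inverted output] → 1 — eliminated
  U1 inverted output: U1=1 [inverted output], U2=0, U3=1, U4=1 → 1 — eliminated
  U4 stuck-at-0: U1=0, U2=0, U3=0, U4=0 [stuck-at-0] → 0 — matches
Only U4 stuck-at-0 reproduces the observed 0.

U4 stuck-at-0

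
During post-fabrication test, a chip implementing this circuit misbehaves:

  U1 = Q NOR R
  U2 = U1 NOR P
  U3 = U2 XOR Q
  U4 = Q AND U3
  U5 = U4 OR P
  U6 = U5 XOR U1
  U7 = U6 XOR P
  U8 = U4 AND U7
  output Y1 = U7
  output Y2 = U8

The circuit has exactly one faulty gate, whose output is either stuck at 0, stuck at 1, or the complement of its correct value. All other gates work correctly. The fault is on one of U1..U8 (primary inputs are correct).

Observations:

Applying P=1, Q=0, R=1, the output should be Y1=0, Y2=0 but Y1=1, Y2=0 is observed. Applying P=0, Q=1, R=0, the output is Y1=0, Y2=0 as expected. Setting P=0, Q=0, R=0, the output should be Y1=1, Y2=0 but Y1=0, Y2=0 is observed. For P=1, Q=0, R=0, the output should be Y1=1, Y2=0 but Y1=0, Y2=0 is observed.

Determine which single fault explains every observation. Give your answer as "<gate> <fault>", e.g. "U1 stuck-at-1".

Fault-free values for test 1 (P=1, Q=0, R=1): U1=0, U2=0, U3=0, U4=0, U5=1, U6=1, U7=0, U8=0, giving Y1=0, Y2=0. Observed Y1=1, Y2=0.
Test 1: faults giving observed Y1=1, Y2=0 are {U1 stuck-at-1, U1 inverted output, U5 stuck-at-0, U5 inverted output, U6 stuck-at-0, U6 inverted output, U7 stuck-at-1, U7 inverted output}.
Test 2 (P=0, Q=1, R=0): fault-free U1=0, U2=1, U3=0, U4=0, U5=0, U6=0, U7=0, U8=0 → Y1=0, Y2=0; observed Y1=0, Y2=0. Eliminates U5 inverted output, U6 inverted output, U7 stuck-at-1, U7 inverted output.
Test 3 (P=0, Q=0, R=0): fault-free U1=1, U2=0, U3=0, U4=0, U5=0, U6=1, U7=1, U8=0 → Y1=1, Y2=0; observed Y1=0, Y2=0. Eliminates U1 stuck-at-1, U5 stuck-at-0.
Test 4 (P=1, Q=0, R=0): fault-free U1=1, U2=0, U3=0, U4=0, U5=1, U6=0, U7=1, U8=0 → Y1=1, Y2=0; observed Y1=0, Y2=0. Eliminates U6 stuck-at-0.
Only U1 inverted output is consistent with every test.

U1 inverted output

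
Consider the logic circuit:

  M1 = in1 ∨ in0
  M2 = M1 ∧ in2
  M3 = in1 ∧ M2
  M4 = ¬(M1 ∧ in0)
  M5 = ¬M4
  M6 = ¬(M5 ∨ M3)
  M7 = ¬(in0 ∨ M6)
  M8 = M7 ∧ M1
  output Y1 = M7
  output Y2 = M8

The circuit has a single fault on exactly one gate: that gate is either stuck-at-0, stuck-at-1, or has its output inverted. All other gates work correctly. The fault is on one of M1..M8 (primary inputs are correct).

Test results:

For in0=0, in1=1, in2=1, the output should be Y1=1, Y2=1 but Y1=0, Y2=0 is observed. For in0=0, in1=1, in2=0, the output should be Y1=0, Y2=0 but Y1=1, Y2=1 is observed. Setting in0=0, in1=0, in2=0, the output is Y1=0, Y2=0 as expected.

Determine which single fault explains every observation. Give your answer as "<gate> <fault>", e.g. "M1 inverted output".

Fault-free values for test 1 (in0=0, in1=1, in2=1): M1=1, M2=1, M3=1, M4=1, M5=0, M6=0, M7=1, M8=1, giving Y1=1, Y2=1. Observed Y1=0, Y2=0.
Test 1: faults giving observed Y1=0, Y2=0 are {M1 stuck-at-0, M1 inverted output, M2 stuck-at-0, M2 inverted output, M3 stuck-at-0, M3 inverted output, M6 stuck-at-1, M6 inverted output, M7 stuck-at-0, M7 inverted output}.
Test 2 (in0=0, in1=1, in2=0): fault-free M1=1, M2=0, M3=0, M4=1, M5=0, M6=1, M7=0, M8=0 → Y1=0, Y2=0; observed Y1=1, Y2=1. Eliminates M1 stuck-at-0, M1 inverted output, M2 stuck-at-0, M3 stuck-at-0, M6 stuck-at-1, M7 stuck-at-0.
Test 3 (in0=0, in1=0, in2=0): fault-free M1=0, M2=0, M3=0, M4=1, M5=0, M6=1, M7=0, M8=0 → Y1=0, Y2=0; observed Y1=0, Y2=0. Eliminates M3 inverted output, M6 inverted output, M7 inverted output.
Only M2 inverted output is consistent with every test.

M2 inverted output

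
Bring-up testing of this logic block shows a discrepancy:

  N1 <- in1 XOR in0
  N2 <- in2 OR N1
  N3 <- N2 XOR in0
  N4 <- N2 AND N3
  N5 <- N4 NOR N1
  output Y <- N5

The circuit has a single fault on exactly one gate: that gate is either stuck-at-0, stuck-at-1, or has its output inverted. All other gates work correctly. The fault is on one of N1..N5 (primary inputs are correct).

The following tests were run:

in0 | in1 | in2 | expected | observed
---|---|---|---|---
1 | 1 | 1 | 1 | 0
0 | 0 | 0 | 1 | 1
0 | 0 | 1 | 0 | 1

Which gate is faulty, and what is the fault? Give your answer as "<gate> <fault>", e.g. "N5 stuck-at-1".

Fault-free values for test 1 (in0=1, in1=1, in2=1): N1=0, N2=1, N3=0, N4=0, N5=1, giving Y=1. Observed 0.
Test 1: faults giving observed 0 are {N1 stuck-at-1, N1 inverted output, N3 stuck-at-1, N3 inverted output, N4 stuck-at-1, N4 inverted output, N5 stuck-at-0, N5 inverted output}.
Test 2 (in0=0, in1=0, in2=0): fault-free N1=0, N2=0, N3=0, N4=0, N5=1 → 1; observed 1. Eliminates N1 stuck-at-1, N1 inverted output, N4 stuck-at-1, N4 inverted output, N5 stuck-at-0, N5 inverted output.
Test 3 (in0=0, in1=0, in2=1): fault-free N1=0, N2=1, N3=1, N4=1, N5=0 → 0; observed 1. Eliminates N3 stuck-at-1.
Only N3 inverted output is consistent with every test.

N3 inverted output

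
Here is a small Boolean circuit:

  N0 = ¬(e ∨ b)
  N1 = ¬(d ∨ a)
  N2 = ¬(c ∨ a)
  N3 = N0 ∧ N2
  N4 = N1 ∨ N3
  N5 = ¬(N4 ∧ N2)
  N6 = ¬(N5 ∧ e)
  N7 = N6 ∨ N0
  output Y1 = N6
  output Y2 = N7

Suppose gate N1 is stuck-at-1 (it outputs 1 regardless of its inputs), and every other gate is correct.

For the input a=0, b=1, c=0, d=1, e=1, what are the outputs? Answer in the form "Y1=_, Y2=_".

Propagate with N1 forced: N0=0, N1=1 [stuck-at-1], N2=1, N3=0, N4=1, N5=0, N6=1, N7=1.
So the outputs are Y1=1, Y2=1. (Without the fault they would be Y1=0, Y2=0.)

Y1=1, Y2=1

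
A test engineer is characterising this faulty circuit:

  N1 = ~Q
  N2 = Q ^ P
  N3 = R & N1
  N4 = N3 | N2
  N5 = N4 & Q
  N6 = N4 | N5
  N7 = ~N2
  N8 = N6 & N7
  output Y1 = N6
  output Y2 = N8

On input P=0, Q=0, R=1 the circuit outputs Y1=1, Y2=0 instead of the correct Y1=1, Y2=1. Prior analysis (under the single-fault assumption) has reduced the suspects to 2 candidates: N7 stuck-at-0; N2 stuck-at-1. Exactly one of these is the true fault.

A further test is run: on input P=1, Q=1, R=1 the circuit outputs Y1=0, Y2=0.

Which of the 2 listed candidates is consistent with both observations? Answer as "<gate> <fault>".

Evaluate each candidate on input P=1, Q=1, R=1:
  N7 stuck-at-0: N1=0, N2=0, N3=0, N4=0, N5=0, N6=0, N7=0 [stuck-at-0], N8=0 → Y1=0, Y2=0 — matches
  N2 stuck-at-1: N1=0, N2=1 [stuck-at-1], N3=0, N4=1, N5=1, N6=1, N7=0, N8=0 → Y1=1, Y2=0 — eliminated
Only N7 stuck-at-0 reproduces the observed Y1=0, Y2=0.

N7 stuck-at-0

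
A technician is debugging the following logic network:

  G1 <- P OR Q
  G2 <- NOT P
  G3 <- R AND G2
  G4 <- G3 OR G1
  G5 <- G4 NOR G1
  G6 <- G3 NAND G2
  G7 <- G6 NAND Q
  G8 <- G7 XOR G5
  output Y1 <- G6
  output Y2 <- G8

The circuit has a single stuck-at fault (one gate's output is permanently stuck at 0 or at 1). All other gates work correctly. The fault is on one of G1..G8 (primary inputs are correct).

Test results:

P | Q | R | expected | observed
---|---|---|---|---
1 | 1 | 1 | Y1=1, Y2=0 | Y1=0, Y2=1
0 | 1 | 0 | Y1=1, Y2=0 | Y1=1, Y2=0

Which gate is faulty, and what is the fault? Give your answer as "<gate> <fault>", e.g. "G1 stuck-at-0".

Fault-free values for test 1 (P=1, Q=1, R=1): G1=1, G2=0, G3=0, G4=1, G5=0, G6=1, G7=0, G8=0, giving Y1=1, Y2=0. Observed Y1=0, Y2=1.
Test 1: faults giving observed Y1=0, Y2=1 are {G2 stuck-at-1, G6 stuck-at-0}.
Test 2 (P=0, Q=1, R=0): fault-free G1=1, G2=1, G3=0, G4=1, G5=0, G6=1, G7=0, G8=0 → Y1=1, Y2=0; observed Y1=1, Y2=0. Eliminates G6 stuck-at-0.
Only G2 stuck-at-1 is consistent with every test.

G2 stuck-at-1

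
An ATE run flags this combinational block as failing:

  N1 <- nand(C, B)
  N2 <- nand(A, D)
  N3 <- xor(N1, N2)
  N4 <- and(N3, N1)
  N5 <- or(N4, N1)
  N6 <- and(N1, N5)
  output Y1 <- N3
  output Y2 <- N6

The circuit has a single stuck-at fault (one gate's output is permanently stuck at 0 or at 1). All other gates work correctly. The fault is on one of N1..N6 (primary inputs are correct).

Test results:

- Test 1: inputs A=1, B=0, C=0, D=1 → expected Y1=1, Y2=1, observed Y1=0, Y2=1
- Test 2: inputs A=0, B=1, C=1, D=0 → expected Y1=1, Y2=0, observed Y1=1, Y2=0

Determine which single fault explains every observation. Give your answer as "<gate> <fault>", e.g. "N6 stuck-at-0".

N2 stuck-at-1

Fault-free values for test 1 (A=1, B=0, C=0, D=1): N1=1, N2=0, N3=1, N4=1, N5=1, N6=1, giving Y1=1, Y2=1. Observed Y1=0, Y2=1.
Test 1: faults giving observed Y1=0, Y2=1 are {N2 stuck-at-1, N3 stuck-at-0}.
Test 2 (A=0, B=1, C=1, D=0): fault-free N1=0, N2=1, N3=1, N4=0, N5=0, N6=0 → Y1=1, Y2=0; observed Y1=1, Y2=0. Eliminates N3 stuck-at-0.
Only N2 stuck-at-1 is consistent with every test.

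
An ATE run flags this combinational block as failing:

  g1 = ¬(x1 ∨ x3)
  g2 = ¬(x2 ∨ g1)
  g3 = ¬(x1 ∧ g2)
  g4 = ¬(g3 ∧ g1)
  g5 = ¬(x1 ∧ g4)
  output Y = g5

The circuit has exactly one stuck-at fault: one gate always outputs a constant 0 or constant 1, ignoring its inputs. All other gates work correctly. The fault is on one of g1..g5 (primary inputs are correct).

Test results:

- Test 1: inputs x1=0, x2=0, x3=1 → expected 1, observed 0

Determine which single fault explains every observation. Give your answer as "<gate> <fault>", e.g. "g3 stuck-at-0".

Fault-free values for test 1 (x1=0, x2=0, x3=1): g1=0, g2=1, g3=1, g4=1, g5=1, giving Y=1. Observed 0.
Test 1: faults giving observed 0 are {g5 stuck-at-0}.
Only g5 stuck-at-0 is consistent with every test.

g5 stuck-at-0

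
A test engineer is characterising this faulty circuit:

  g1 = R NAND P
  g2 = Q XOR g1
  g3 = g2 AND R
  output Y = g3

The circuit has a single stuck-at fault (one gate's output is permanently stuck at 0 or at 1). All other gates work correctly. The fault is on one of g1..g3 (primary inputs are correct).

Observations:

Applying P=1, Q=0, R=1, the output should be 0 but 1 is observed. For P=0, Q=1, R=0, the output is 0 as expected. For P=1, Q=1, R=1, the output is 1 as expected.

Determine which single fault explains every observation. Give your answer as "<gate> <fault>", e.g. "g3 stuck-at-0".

g2 stuck-at-1

Fault-free values for test 1 (P=1, Q=0, R=1): g1=0, g2=0, g3=0, giving Y=0. Observed 1.
Test 1: faults giving observed 1 are {g1 stuck-at-1, g2 stuck-at-1, g3 stuck-at-1}.
Test 2 (P=0, Q=1, R=0): fault-free g1=1, g2=0, g3=0 → 0; observed 0. Eliminates g3 stuck-at-1.
Test 3 (P=1, Q=1, R=1): fault-free g1=0, g2=1, g3=1 → 1; observed 1. Eliminates g1 stuck-at-1.
Only g2 stuck-at-1 is consistent with every test.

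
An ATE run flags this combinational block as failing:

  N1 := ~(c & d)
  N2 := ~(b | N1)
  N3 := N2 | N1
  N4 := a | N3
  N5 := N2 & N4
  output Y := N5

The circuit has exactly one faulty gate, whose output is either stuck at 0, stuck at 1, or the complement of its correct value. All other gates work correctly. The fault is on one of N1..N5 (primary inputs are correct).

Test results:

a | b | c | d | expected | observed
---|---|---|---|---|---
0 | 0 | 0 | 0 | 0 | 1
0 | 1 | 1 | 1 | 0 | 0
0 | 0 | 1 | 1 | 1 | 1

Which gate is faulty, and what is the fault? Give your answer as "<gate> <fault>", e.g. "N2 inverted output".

N1 stuck-at-0

Fault-free values for test 1 (a=0, b=0, c=0, d=0): N1=1, N2=0, N3=1, N4=1, N5=0, giving Y=0. Observed 1.
Test 1: faults giving observed 1 are {N1 stuck-at-0, N1 inverted output, N2 stuck-at-1, N2 inverted output, N5 stuck-at-1, N5 inverted output}.
Test 2 (a=0, b=1, c=1, d=1): fault-free N1=0, N2=0, N3=0, N4=0, N5=0 → 0; observed 0. Eliminates N2 stuck-at-1, N2 inverted output, N5 stuck-at-1, N5 inverted output.
Test 3 (a=0, b=0, c=1, d=1): fault-free N1=0, N2=1, N3=1, N4=1, N5=1 → 1; observed 1. Eliminates N1 inverted output.
Only N1 stuck-at-0 is consistent with every test.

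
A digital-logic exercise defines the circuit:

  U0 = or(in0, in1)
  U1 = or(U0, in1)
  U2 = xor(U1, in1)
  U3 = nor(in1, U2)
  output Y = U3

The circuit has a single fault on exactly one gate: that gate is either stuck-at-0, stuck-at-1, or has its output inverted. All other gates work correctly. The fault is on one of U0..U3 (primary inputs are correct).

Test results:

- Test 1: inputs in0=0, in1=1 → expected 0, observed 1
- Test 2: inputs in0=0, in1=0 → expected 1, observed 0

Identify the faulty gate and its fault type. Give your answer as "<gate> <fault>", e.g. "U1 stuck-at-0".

U3 inverted output

Fault-free values for test 1 (in0=0, in1=1): U0=1, U1=1, U2=0, U3=0, giving Y=0. Observed 1.
Test 1: faults giving observed 1 are {U3 stuck-at-1, U3 inverted output}.
Test 2 (in0=0, in1=0): fault-free U0=0, U1=0, U2=0, U3=1 → 1; observed 0. Eliminates U3 stuck-at-1.
Only U3 inverted output is consistent with every test.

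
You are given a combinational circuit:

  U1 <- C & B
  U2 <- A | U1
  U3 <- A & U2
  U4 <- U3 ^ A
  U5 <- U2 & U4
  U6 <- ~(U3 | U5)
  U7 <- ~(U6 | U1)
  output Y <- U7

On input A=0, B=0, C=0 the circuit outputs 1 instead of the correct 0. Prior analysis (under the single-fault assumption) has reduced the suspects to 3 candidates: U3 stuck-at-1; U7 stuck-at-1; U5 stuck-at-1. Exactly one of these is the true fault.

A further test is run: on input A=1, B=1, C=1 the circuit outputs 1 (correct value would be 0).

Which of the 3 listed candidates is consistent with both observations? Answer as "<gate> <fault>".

Evaluate each candidate on input A=1, B=1, C=1:
  U3 stuck-at-1: U1=1, U2=1, U3=1 [stuck-at-1], U4=0, U5=0, U6=0, U7=0 → 0 — eliminated
  U7 stuck-at-1: U1=1, U2=1, U3=1, U4=0, U5=0, U6=0, U7=1 [stuck-at-1] → 1 — matches
  U5 stuck-at-1: U1=1, U2=1, U3=1, U4=0, U5=1 [stuck-at-1], U6=0, U7=0 → 0 — eliminated
Only U7 stuck-at-1 reproduces the observed 1.

U7 stuck-at-1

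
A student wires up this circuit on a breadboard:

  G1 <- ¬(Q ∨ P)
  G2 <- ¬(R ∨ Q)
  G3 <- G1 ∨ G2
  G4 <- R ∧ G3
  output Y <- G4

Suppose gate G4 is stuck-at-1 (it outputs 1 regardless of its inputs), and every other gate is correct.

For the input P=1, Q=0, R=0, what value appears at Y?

1

Propagate with G4 forced: G1=0, G2=1, G3=1, G4=1 [stuck-at-1].
So Y = 1. (Without the fault it would be 0.)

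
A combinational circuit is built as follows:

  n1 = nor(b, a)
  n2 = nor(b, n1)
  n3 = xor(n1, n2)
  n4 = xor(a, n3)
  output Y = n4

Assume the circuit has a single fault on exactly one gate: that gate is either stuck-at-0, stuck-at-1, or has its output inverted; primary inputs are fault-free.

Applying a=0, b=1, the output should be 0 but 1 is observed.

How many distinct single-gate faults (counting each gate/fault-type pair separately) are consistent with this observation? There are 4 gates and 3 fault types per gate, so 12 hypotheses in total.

8

Fault-free: n1=0, n2=0, n3=0, n4=0 → 0. Observed 1.
  n1 stuck-at-0: output 0 ✗
  n1 stuck-at-1: output 1 ✓
  n1 inverted output: output 1 ✓
  n2 stuck-at-0: output 0 ✗
  n2 stuck-at-1: output 1 ✓
  n2 inverted output: output 1 ✓
  n3 stuck-at-0: output 0 ✗
  n3 stuck-at-1: output 1 ✓
  n3 inverted output: output 1 ✓
  n4 stuck-at-0: output 0 ✗
  n4 stuck-at-1: output 1 ✓
  n4 inverted output: output 1 ✓
Consistent faults: {n1 stuck-at-1, n1 inverted output, n2 stuck-at-1, n2 inverted output, n3 stuck-at-1, n3 inverted output, n4 stuck-at-1, n4 inverted output} — 8 in all.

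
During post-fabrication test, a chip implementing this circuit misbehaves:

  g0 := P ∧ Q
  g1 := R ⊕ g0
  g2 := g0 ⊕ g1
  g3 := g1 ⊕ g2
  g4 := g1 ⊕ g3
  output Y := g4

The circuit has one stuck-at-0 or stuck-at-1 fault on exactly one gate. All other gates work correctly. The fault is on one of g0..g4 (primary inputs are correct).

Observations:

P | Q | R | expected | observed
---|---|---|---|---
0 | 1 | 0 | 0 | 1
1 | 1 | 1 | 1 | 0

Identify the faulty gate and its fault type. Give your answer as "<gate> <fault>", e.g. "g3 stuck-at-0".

Fault-free values for test 1 (P=0, Q=1, R=0): g0=0, g1=0, g2=0, g3=0, g4=0, giving Y=0. Observed 1.
Test 1: faults giving observed 1 are {g1 stuck-at-1, g2 stuck-at-1, g3 stuck-at-1, g4 stuck-at-1}.
Test 2 (P=1, Q=1, R=1): fault-free g0=1, g1=0, g2=1, g3=1, g4=1 → 1; observed 0. Eliminates g2 stuck-at-1, g3 stuck-at-1, g4 stuck-at-1.
Only g1 stuck-at-1 is consistent with every test.

g1 stuck-at-1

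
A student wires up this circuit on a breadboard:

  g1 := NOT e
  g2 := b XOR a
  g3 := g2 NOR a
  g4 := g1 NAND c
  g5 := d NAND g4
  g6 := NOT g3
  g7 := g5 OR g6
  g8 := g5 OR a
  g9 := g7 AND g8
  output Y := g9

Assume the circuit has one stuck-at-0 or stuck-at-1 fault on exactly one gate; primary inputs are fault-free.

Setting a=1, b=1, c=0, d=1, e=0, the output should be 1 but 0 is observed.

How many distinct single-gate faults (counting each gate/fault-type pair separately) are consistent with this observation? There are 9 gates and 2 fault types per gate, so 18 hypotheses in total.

Fault-free: g1=1, g2=0, g3=0, g4=1, g5=0, g6=1, g7=1, g8=1, g9=1 → 1. Observed 0.
  g1: none of the 2 fault types match ✗
  g2: none of the 2 fault types match ✗
  g3: stuck-at-1 ✓; others ✗
  g4: none of the 2 fault types match ✗
  g5: none of the 2 fault types match ✗
  g6: stuck-at-0 ✓; others ✗
  g7: stuck-at-0 ✓; others ✗
  g8: stuck-at-0 ✓; others ✗
  g9: stuck-at-0 ✓; others ✗
Consistent faults: {g3 stuck-at-1, g6 stuck-at-0, g7 stuck-at-0, g8 stuck-at-0, g9 stuck-at-0} — 5 in all.

5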